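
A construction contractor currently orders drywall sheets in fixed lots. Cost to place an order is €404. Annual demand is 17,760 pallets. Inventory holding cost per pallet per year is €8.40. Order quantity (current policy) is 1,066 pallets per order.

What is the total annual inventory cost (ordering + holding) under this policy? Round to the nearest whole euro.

Annual ordering cost = (D/Q)·S = (17,760/1,066) × 404 = €6,730.81
Annual holding cost  = (Q/2)·H = (1,066/2) × 8.4 = €4,477.20
Total = €6,730.81 + €4,477.20 = €11,208.01

€11,208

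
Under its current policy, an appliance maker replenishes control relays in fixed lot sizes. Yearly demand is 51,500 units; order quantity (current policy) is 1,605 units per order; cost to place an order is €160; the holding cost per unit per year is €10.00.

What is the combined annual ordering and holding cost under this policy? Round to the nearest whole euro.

Orders/yr = 51,500/1,605 = 32.087; ordering cost = 32.087 × €160 = €5,133.96
Average inventory = 1,605/2 = 802.5; holding cost = 802.5 × €10 = €8,025.00
Total = €5,133.96 + €8,025.00 = €13,158.96

€13,159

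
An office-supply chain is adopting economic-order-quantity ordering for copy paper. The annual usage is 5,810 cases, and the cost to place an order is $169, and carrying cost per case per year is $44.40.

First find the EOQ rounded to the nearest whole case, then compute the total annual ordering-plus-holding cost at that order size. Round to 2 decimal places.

$9,337.67

Q* = √(2·D·S / H) = √(2·5,810·169 / 44.4) = √44,229.3 ≈ 210.31 → Q = 210 cases
Ordering: D/Q × S = 5,810/210 × $169 = $4,675.67
Holding:  Q/2 × H = 210/2 × $44.4 = $4,662.00
Total = $4,675.67 + $4,662.00 = $9,337.67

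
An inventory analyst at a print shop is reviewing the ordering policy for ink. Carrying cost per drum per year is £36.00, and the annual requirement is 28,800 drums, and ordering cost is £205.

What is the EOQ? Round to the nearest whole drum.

573 drums

Q* = √(2·D·S / H) = √(2·28,800·205 / 36) = √328,000.0 ≈ 572.71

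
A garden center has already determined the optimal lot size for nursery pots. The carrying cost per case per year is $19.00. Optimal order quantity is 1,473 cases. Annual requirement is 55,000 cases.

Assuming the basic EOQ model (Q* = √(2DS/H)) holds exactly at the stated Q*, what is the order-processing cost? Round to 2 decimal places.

$374.77

From Q* = √(2DS/H) ⇒ Q*² = 2DS/H.
S = Q²H / (2D) = 1,473² × 19 / (2 × 55,000) = 374.7714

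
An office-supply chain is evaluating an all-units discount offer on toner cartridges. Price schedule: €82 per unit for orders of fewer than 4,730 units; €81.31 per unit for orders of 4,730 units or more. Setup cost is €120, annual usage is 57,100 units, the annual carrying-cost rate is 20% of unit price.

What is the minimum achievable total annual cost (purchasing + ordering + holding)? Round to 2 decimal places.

€4,682,709.26

H₁ = 20%×€82 = €16.4000;  H₂ = 20%×€81.31 = €16.2620
EOQ₁ = √(2×57,100×120/16.4000) = 914.12  (< 4,730, feasible at tier 1)
EOQ₂ = √(2×57,100×120/16.2620) = 917.99  (< 4,730 → use Q = 4,730 at tier-2 price)
TC(tier 1 (EOQ₁), Q≈914.1) = €4,697,191.52
TC(tier 2, Q≈4,730.0) = €4,682,709.26
Minimum at tier 2: €4,682,709.26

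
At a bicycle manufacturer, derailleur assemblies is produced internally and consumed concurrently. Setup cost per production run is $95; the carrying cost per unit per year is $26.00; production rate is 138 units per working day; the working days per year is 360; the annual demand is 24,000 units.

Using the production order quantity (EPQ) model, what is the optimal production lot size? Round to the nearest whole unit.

582 units

Daily demand d = 24,000/360 = 66.667; p = 138; 1 − d/p = 0.51691
EPQ = √(2DS / (H(1 − d/p)))
    = √(2 × 24,000 × 95 / (26 × 0.51691)) ≈ 582.49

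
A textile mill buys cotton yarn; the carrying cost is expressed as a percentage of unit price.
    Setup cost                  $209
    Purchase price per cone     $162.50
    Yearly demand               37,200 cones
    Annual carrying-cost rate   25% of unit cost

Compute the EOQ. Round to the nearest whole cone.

619 cones

Holding cost per cone per year: H = 25% × $162.5 = $40.6250
Optimal lot size Q* = (2 × 37,200 × $209 / $40.625)^½ ≈ 618.68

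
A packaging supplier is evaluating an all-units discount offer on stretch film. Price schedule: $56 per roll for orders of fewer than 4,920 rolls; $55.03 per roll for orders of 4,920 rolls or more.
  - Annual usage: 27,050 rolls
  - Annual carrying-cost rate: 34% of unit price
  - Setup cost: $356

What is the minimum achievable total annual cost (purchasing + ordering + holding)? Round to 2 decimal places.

H₁ = 34%×$56 = $19.0400;  H₂ = 34%×$55.03 = $18.7102
EOQ₁ = √(2×27,050×356/19.0400) = 1,005.75  (< 4,920, feasible at tier 1)
EOQ₂ = √(2×27,050×356/18.7102) = 1,014.58  (< 4,920 → use Q = 4,920 at tier-2 price)
TC(tier 1 (EOQ₁), Q≈1,005.8) = $1,533,949.49
TC(tier 2, Q≈4,920.0) = $1,536,545.87
Minimum at tier 1 (EOQ₁): $1,533,949.49

$1,533,949.49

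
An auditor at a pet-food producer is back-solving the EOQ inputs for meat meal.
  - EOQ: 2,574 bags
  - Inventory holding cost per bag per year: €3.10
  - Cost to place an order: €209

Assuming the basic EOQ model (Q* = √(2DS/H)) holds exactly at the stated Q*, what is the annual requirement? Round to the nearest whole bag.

49,136 bags per year

Since Q* = (2DS/H)^½, squaring gives Q*²·H = 2DS.
D = Q²H / (2S) = 2,574² × 3.1 / (2 × 209) = 49,136.31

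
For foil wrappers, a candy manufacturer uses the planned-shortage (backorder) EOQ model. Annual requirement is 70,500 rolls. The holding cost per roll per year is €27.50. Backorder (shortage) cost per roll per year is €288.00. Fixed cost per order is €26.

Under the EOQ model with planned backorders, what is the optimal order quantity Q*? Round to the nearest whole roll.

382 rolls

Basic EOQ = √(2·70,500·26/27.5) = 365.115
Backorder adjustment √((H+b)/b) = √((27.5+288)/288) = 1.0467
Q* = 365.115 × 1.0467 ≈ 382.15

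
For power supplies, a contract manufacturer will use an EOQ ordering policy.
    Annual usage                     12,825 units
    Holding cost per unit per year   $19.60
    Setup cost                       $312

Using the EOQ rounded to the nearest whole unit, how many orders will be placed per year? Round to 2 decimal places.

20.07 orders per year

2DS/H = 2·12,825·312/19.6 = 408,306.12
EOQ = √408,306.12 ≈ 638.99 → Q = 639
Orders per year = D/Q = 12,825 / 639 = 20.070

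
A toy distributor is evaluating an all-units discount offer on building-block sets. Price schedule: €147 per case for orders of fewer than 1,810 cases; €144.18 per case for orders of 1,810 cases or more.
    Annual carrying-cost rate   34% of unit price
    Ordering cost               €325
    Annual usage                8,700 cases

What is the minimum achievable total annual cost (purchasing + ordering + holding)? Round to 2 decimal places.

H₁ = 34%×€147 = €49.9800;  H₂ = 34%×€144.18 = €49.0212
EOQ₁ = √(2×8,700×325/49.9800) = 336.37  (< 1,810, feasible at tier 1)
EOQ₂ = √(2×8,700×325/49.0212) = 339.64  (< 1,810 → use Q = 1,810 at tier-2 price)
TC(tier 1 (EOQ₁), Q≈336.4) = €1,295,711.81
TC(tier 2, Q≈1,810.0) = €1,300,292.34
Minimum at tier 1 (EOQ₁): €1,295,711.81

€1,295,711.81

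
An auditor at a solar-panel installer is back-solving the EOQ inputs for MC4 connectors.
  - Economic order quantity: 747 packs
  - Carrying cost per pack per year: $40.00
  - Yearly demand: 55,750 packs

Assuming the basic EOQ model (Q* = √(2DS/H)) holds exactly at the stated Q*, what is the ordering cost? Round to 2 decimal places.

Since Q* = (2DS/H)^½, squaring gives Q*²·H = 2DS.
S = Q²H / (2D) = 747² × 40 / (2 × 55,750) = 200.1826

$200.18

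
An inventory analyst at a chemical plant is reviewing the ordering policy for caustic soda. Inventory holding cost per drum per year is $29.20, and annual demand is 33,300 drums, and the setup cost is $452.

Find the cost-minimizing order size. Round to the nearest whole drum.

Q* = √(2·D·S / H) = √(2·33,300·452 / 29.2) = √1,030,931.5 ≈ 1,015.35

1,015 drums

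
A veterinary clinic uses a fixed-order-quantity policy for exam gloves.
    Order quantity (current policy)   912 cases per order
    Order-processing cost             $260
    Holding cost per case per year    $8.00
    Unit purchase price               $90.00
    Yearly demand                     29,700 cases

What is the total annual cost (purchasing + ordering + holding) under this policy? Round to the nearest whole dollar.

$2,685,115

Orders/yr = 29,700/912 = 32.566; ordering cost = 32.566 × $260 = $8,467.11
Average inventory = 912/2 = 456; holding cost = 456 × $8 = $3,648.00
Purchase cost = D·C = 29,700 × 90 = $2,673,000.00
Total = $8,467.11 + $3,648.00 + $2,673,000.00 = $2,685,115.11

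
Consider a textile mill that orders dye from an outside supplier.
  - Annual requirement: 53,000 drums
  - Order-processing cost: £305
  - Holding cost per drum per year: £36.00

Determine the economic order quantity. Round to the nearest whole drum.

948 drums

2DS/H = 2·53,000·305/36 = 898,055.56
EOQ = √898,055.56 ≈ 947.66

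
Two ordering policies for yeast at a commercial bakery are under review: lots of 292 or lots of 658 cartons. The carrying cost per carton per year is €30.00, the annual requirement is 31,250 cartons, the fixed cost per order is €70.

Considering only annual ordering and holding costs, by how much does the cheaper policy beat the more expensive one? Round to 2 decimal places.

Annual cost at Q: ordering D·S/Q plus holding Q·H/2.
TC(292) = (31,250/292)×70 + (292/2)×30 = €11,871.44
TC(658) = (31,250/658)×70 + (658/2)×30 = €13,194.47
Cheaper: Q = 292.  Difference = €1,323.03

€1,323.03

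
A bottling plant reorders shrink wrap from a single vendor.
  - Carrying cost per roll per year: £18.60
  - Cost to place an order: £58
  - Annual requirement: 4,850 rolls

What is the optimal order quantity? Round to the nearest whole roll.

174 rolls

Optimal lot size Q* = (2 × 4,850 × £58 / £18.6)^½ ≈ 173.92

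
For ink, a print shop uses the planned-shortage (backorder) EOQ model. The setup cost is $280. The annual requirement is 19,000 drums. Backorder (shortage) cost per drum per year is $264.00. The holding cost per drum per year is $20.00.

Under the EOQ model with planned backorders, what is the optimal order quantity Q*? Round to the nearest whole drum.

Basic EOQ = √(2·19,000·280/20) = 729.383
Backorder adjustment √((H+b)/b) = √((20+264)/264) = 1.0372
Q* = 729.383 × 1.0372 ≈ 756.51

757 drums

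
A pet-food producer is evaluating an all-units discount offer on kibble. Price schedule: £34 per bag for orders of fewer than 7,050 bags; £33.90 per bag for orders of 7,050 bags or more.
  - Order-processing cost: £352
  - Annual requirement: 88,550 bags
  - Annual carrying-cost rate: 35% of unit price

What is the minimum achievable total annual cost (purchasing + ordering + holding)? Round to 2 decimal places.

H₁ = 35%×£34 = £11.9000;  H₂ = 35%×£33.90 = £11.8650
EOQ₁ = √(2×88,550×352/11.9000) = 2,288.80  (< 7,050, feasible at tier 1)
EOQ₂ = √(2×88,550×352/11.8650) = 2,292.17  (< 7,050 → use Q = 7,050 at tier-2 price)
TC(tier 1 (EOQ₁), Q≈2,288.8) = £3,037,936.68
TC(tier 2, Q≈7,050.0) = £3,048,090.34
Minimum at tier 1 (EOQ₁): £3,037,936.68

£3,037,936.68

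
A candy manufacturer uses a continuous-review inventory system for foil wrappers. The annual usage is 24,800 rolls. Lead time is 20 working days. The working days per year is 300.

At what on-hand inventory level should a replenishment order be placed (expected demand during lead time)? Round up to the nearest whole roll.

Daily demand d = 24,800 / 300 = 82.667 rolls/day
Demand during lead time = 82.667 × 20 = 1,653.33
Reorder point = 1,653.33 → round up

1,654 rolls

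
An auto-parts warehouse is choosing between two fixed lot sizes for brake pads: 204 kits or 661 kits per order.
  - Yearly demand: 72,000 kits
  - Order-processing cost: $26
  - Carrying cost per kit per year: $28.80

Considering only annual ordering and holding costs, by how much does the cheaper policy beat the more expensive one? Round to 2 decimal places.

$236.40

For each Q, cost = (D/Q)·S + (Q/2)·H.
TC(204) = (72,000/204)×26 + (204/2)×28.8 = $12,114.07
TC(661) = (72,000/661)×26 + (661/2)×28.8 = $12,350.47
|ΔTC| = |$12,114.07 − $12,350.47| = $236.40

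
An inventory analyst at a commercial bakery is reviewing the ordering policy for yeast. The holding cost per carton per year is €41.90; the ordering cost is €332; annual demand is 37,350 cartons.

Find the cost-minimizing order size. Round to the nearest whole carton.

769 cartons

2DS/H = 2·37,350·332/41.9 = 591,894.99
EOQ = √591,894.99 ≈ 769.35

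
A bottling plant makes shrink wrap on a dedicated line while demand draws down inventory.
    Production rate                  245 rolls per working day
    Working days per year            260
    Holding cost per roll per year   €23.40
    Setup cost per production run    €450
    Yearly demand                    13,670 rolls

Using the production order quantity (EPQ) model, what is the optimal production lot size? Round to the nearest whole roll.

d = 13,670/260 = 52.5769 rolls/day;  effective holding cost H(1 − d/p) = 23.4·(1 − 52.5769/245) = 18.37837
Q* = √(2DS / H_eff) = √(2·13,670·450 / 18.37837) ≈ 818.19

818 rolls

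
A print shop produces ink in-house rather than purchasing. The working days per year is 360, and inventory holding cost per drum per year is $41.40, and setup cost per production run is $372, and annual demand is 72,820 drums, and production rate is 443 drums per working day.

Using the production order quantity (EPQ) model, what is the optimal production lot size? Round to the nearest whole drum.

1,552 drums

Daily demand d = 72,820/360 = 202.278; p = 443; 1 − d/p = 0.54339
EPQ = √(2DS / (H(1 − d/p)))
    = √(2 × 72,820 × 372 / (41.4 × 0.54339)) ≈ 1,551.87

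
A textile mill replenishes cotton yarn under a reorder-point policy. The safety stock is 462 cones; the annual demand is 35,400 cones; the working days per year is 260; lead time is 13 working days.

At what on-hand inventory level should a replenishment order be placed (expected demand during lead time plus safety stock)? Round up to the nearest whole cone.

Daily demand d = 35,400 / 260 = 136.154 cones/day
Demand during lead time = 136.154 × 13 = 1,770.00
Reorder point = 1,770.00 + 462 = 2,232.00 → round up

2,232 cones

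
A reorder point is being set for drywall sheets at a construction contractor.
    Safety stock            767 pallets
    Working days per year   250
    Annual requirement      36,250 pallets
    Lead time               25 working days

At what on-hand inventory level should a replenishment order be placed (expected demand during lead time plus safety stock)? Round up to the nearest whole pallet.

4,392 pallets

Daily demand d = 36,250 / 250 = 145.000 pallets/day
Demand during lead time = 145.000 × 25 = 3,625.00
Reorder point = 3,625.00 + 767 = 4,392.00 → round up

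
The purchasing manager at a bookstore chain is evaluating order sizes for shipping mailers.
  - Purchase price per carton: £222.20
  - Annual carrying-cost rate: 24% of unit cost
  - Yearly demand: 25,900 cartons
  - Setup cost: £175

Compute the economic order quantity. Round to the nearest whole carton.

H = i·C = 0.24 × £222.2 = £53.3280 per carton-year
2DS/H = 2·25,900·175/53.328 = 169,985.75
EOQ = √169,985.75 ≈ 412.29

412 cartons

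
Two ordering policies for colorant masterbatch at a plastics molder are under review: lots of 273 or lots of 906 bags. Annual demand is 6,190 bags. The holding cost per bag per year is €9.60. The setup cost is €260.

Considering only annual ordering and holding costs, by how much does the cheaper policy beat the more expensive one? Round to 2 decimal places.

€1,080.46

For each Q, cost = (D/Q)·S + (Q/2)·H.
TC(273) = (6,190/273)×260 + (273/2)×9.6 = €7,205.64
TC(906) = (6,190/906)×260 + (906/2)×9.6 = €6,125.18
|ΔTC| = |€7,205.64 − €6,125.18| = €1,080.46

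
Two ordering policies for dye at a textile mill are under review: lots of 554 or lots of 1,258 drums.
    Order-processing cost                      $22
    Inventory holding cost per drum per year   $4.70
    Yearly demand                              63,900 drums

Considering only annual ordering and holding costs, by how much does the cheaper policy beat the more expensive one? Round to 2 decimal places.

$234.34

Annual cost at Q: ordering D·S/Q plus holding Q·H/2.
TC(554) = (63,900/554)×22 + (554/2)×4.7 = $3,839.45
TC(1,258) = (63,900/1,258)×22 + (1,258/2)×4.7 = $4,073.79
Lots of 554 are cheaper by $234.34.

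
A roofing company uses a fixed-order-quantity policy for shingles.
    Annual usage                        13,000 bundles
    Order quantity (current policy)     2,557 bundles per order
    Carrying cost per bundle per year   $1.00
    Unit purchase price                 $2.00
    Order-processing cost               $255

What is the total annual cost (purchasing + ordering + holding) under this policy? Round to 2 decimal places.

Annual ordering cost = (D/Q)·S = (13,000/2,557) × 255 = $1,296.44
Annual holding cost  = (Q/2)·H = (2,557/2) × 1 = $1,278.50
Purchase cost = D·C = 13,000 × 2 = $26,000.00
Total = $1,296.44 + $1,278.50 + $26,000.00 = $28,574.94

$28,574.94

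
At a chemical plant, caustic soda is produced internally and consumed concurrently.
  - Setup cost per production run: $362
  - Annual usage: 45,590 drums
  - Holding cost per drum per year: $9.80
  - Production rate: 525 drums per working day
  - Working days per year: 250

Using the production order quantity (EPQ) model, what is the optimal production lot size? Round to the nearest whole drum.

Daily demand d = 45,590/250 = 182.360; p = 525; 1 − d/p = 0.65265
EPQ = √(2DS / (H(1 − d/p)))
    = √(2 × 45,590 × 362 / (9.8 × 0.65265)) ≈ 2,271.70

2,272 drums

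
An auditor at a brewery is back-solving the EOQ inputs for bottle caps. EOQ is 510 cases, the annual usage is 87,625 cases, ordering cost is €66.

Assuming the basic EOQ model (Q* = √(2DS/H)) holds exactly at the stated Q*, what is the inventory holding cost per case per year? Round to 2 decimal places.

€44.47

From Q* = √(2DS/H) ⇒ Q*² = 2DS/H.
H = 2DS / Q² = 2 × 87,625 × 66 / 510² = 44.4694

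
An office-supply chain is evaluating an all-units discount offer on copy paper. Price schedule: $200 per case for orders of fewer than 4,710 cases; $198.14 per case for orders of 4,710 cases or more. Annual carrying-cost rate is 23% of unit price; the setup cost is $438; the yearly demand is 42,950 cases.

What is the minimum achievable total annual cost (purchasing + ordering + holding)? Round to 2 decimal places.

H₁ = 23%×$200 = $46.0000;  H₂ = 23%×$198.14 = $45.5722
EOQ₁ = √(2×42,950×438/46.0000) = 904.39  (< 4,710, feasible at tier 1)
EOQ₂ = √(2×42,950×438/45.5722) = 908.62  (< 4,710 → use Q = 4,710 at tier-2 price)
TC(tier 1 (EOQ₁), Q≈904.4) = $8,631,601.84
TC(tier 2, Q≈4,710.0) = $8,621,429.61
Minimum at tier 2: $8,621,429.61

$8,621,429.61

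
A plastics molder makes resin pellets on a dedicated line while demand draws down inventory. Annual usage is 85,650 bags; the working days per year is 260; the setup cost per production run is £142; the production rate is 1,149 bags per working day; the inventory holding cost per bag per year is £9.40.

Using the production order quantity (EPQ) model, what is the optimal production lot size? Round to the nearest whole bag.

Daily demand d = 85,650/260 = 329.423; p = 1149; 1 − d/p = 0.71330
EPQ = √(2DS / (H(1 − d/p)))
    = √(2 × 85,650 × 142 / (9.4 × 0.71330)) ≈ 1,904.69

1,905 bags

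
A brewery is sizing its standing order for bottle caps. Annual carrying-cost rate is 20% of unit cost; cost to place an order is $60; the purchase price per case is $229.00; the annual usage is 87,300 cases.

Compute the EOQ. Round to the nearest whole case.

H = i·C = 0.2 × $229 = $45.8000 per case-year
EOQ = √(2DS/H) = √(2 × 87,300 × 60 / 45.8)
    = √(228,733.62) ≈ 478.26

478 cases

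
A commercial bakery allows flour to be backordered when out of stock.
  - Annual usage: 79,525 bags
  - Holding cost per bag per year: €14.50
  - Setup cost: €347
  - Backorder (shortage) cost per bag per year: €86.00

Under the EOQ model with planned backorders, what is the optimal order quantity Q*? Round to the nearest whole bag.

2,109 bags

Basic EOQ = √(2·79,525·347/14.5) = 1,950.956
Backorder adjustment √((H+b)/b) = √((14.5+86)/86) = 1.0810
Q* = 1,950.956 × 1.0810 ≈ 2,109.02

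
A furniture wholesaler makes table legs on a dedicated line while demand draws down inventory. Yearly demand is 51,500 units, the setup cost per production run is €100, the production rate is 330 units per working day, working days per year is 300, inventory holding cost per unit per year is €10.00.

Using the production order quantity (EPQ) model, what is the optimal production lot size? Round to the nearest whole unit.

1,465 units

Daily demand d = 51,500/300 = 171.667; p = 330; 1 − d/p = 0.47980
EPQ = √(2DS / (H(1 − d/p)))
    = √(2 × 51,500 × 100 / (10 × 0.47980)) ≈ 1,465.17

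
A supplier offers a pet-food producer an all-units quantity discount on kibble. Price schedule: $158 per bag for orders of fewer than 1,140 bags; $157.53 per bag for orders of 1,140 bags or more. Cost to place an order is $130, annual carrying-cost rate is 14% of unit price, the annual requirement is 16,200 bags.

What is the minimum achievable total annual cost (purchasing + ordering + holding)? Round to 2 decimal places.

H₁ = 14%×$158 = $22.1200;  H₂ = 14%×$157.53 = $22.0542
EOQ₁ = √(2×16,200×130/22.1200) = 436.37  (< 1,140, feasible at tier 1)
EOQ₂ = √(2×16,200×130/22.0542) = 437.02  (< 1,140 → use Q = 1,140 at tier-2 price)
TC(tier 1 (EOQ₁), Q≈436.4) = $2,569,252.43
TC(tier 2, Q≈1,140.0) = $2,566,404.26
Minimum at tier 2: $2,566,404.26

$2,566,404.26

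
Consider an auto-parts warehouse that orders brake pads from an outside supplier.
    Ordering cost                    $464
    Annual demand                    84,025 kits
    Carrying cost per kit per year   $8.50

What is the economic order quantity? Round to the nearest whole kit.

Q* = √(2·D·S / H) = √(2·84,025·464 / 8.5) = √9,173,552.9 ≈ 3,028.79

3,029 kits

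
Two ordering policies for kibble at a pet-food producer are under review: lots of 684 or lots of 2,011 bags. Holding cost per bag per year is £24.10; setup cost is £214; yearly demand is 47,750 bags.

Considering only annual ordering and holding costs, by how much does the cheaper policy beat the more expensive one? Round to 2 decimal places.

£6,132.33

TC(Q) = (D/Q)S + (Q/2)H
TC(684) = (47,750/684)×214 + (684/2)×24.1 = £23,181.53
TC(2,011) = (47,750/2,011)×214 + (2,011/2)×24.1 = £29,313.85
Cheaper: Q = 684.  Difference = £6,132.33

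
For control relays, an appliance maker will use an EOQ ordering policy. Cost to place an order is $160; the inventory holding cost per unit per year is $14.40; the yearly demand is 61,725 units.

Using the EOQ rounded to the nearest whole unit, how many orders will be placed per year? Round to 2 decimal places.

EOQ = √(2DS/H) = √(2 × 61,725 × 160 / 14.4)
    = √(1,371,666.67) ≈ 1,171.18 → Q = 1,171
N = D/Q = 61,725/1,171 ≈ 52.711 orders/yr

52.71 orders per year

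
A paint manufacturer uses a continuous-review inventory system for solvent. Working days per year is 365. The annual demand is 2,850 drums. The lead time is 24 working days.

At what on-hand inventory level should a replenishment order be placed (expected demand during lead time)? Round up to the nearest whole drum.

188 drums

Daily demand d = 2,850 / 365 = 7.808 drums/day
Demand during lead time = 7.808 × 24 = 187.40
Reorder point = 187.40 → round up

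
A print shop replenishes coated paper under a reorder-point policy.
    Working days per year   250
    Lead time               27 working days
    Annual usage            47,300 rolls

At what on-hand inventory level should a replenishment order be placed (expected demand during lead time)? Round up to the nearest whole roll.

Daily demand d = 47,300 / 250 = 189.200 rolls/day
Demand during lead time = 189.200 × 27 = 5,108.40
Reorder point = 5,108.40 → round up

5,109 rolls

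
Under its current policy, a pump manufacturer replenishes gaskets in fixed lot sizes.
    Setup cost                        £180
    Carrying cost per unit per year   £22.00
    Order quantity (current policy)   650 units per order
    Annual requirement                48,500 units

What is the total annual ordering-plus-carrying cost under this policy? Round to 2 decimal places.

Orders/yr = 48,500/650 = 74.615; ordering cost = 74.615 × £180 = £13,430.77
Average inventory = 650/2 = 325; holding cost = 325 × £22 = £7,150.00
Total = £13,430.77 + £7,150.00 = £20,580.77

£20,580.77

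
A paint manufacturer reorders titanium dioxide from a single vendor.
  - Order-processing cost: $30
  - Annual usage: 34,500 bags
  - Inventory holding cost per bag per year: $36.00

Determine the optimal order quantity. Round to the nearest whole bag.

Optimal lot size Q* = (2 × 34,500 × $30 / $36)^½ ≈ 239.79

240 bags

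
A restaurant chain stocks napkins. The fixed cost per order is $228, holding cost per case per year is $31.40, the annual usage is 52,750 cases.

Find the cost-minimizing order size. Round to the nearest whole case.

EOQ = √(2DS/H) = √(2 × 52,750 × 228 / 31.4)
    = √(766,050.96) ≈ 875.24

875 cases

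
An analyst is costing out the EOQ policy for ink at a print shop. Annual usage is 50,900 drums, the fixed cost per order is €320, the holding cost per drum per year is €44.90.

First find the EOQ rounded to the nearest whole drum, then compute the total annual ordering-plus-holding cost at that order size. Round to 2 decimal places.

€38,244.77

Optimal lot size Q* = (2 × 50,900 × €320 / €44.9)^½ ≈ 851.78 → Q = 852 drums
Ordering: D/Q × S = 50,900/852 × €320 = €19,117.37
Holding:  Q/2 × H = 852/2 × €44.9 = €19,127.40
Total = €19,117.37 + €19,127.40 = €38,244.77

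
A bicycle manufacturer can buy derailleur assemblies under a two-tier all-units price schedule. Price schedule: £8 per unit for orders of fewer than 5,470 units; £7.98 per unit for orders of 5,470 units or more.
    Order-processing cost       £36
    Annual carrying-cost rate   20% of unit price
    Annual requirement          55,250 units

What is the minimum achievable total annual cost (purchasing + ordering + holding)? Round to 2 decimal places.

£444,522.86

H₁ = 20%×£8 = £1.6000;  H₂ = 20%×£7.98 = £1.5960
EOQ₁ = √(2×55,250×36/1.6000) = 1,576.78  (< 5,470, feasible at tier 1)
EOQ₂ = √(2×55,250×36/1.5960) = 1,578.76  (< 5,470 → use Q = 5,470 at tier-2 price)
TC(tier 1 (EOQ₁), Q≈1,576.8) = £444,522.86
TC(tier 2, Q≈5,470.0) = £445,623.68
Minimum at tier 1 (EOQ₁): £444,522.86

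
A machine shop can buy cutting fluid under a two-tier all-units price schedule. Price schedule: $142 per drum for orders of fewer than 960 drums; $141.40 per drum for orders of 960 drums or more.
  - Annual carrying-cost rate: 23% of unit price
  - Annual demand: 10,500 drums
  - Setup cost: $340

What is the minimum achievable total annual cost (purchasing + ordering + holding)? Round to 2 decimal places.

H₁ = 23%×$142 = $32.6600;  H₂ = 23%×$141.40 = $32.5220
EOQ₁ = √(2×10,500×340/32.6600) = 467.56  (< 960, feasible at tier 1)
EOQ₂ = √(2×10,500×340/32.5220) = 468.55  (< 960 → use Q = 960 at tier-2 price)
TC(tier 1 (EOQ₁), Q≈467.6) = $1,506,270.64
TC(tier 2, Q≈960.0) = $1,504,029.31
Minimum at tier 2: $1,504,029.31

$1,504,029.31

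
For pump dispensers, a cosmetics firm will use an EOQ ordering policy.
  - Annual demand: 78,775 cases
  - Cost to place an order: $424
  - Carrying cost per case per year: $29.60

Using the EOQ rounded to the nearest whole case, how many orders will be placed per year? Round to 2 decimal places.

Optimal lot size Q* = (2 × 78,775 × $424 / $29.6)^½ ≈ 1,502.26 → Q = 1,502
Orders per year = D/Q = 78,775 / 1,502 = 52.447

52.45 orders per year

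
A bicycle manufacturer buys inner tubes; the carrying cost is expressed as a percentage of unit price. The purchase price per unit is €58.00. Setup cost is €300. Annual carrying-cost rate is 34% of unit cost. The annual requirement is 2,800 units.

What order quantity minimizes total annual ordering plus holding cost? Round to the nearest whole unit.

Holding cost per unit per year: H = 34% × €58 = €19.7200
EOQ = √(2DS/H) = √(2 × 2,800 × 300 / 19.72)
    = √(85,192.70) ≈ 291.88

292 units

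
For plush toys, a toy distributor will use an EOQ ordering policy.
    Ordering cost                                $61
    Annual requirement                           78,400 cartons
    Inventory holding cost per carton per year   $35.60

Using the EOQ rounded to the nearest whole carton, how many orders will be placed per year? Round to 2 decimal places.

151.35 orders per year

EOQ = √(2DS/H) = √(2 × 78,400 × 61 / 35.6)
    = √(268,674.16) ≈ 518.34 → Q = 518
Orders per year = D/Q = 78,400 / 518 = 151.351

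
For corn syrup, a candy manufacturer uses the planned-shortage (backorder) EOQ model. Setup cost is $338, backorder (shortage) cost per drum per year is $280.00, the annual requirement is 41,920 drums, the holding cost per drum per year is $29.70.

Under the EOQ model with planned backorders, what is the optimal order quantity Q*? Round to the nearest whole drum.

1,027 drums

Basic EOQ = √(2·41,920·338/29.7) = 976.800
Backorder adjustment √((H+b)/b) = √((29.7+280)/280) = 1.0517
Q* = 976.800 × 1.0517 ≈ 1,027.30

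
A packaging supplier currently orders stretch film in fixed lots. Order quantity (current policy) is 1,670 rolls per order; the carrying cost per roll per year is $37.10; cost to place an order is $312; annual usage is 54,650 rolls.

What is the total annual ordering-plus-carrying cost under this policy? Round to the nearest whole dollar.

$41,189

Annual ordering cost = (D/Q)·S = (54,650/1,670) × 312 = $10,210.06
Annual holding cost  = (Q/2)·H = (1,670/2) × 37.1 = $30,978.50
Total = $10,210.06 + $30,978.50 = $41,188.56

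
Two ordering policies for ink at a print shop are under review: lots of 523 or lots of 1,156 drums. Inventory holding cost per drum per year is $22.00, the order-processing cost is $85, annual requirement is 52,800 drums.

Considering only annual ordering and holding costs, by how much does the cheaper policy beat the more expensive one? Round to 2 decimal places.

$2,264.09

Annual cost at Q: ordering D·S/Q plus holding Q·H/2.
TC(523) = (52,800/523)×85 + (523/2)×22 = $14,334.26
TC(1,156) = (52,800/1,156)×85 + (1,156/2)×22 = $16,598.35
|ΔTC| = |$14,334.26 − $16,598.35| = $2,264.09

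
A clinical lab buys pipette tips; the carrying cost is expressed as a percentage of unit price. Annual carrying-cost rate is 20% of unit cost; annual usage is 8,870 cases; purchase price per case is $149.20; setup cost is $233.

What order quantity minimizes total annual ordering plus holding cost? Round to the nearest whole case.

H = i·C = 0.2 × $149.2 = $29.8400 per case-year
Optimal lot size Q* = (2 × 8,870 × $233 / $29.84)^½ ≈ 372.18

372 cases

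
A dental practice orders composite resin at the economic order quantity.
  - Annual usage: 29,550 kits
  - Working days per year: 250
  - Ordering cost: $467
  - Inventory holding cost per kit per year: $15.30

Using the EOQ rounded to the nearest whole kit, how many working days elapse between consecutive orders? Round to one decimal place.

11.4 days

Q* = √(2·D·S / H) = √(2·29,550·467 / 15.3) = √1,803,902.0 ≈ 1,343.09 → Q = 1,343 kits
Cycle time = (working days × Q)/D = (250 × 1,343) / 29,550 = 11.362 days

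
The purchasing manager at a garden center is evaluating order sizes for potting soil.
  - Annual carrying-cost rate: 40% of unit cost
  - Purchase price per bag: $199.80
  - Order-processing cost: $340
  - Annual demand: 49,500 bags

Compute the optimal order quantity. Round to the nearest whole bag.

649 bags

Carrying cost H = $199.8 × 40% = $79.9200/bag/yr
Optimal lot size Q* = (2 × 49,500 × $340 / $79.92)^½ ≈ 648.98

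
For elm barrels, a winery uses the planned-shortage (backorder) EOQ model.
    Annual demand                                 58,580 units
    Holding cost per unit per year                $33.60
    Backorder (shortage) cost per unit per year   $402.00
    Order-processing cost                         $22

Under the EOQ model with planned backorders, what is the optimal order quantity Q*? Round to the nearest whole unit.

Q* = √(2DS/H) · √((H + b)/b)
   = √(2 × 58,580 × 22 / 33.6) · √((33.6 + 402) / 402)
   = 276.969 × 1.0410 ≈ 288.31

288 units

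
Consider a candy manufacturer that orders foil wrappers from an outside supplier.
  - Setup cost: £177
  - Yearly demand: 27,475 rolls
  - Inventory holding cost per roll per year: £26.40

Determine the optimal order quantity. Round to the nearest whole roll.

607 rolls

EOQ = √(2DS/H) = √(2 × 27,475 × 177 / 26.4)
    = √(368,414.77) ≈ 606.97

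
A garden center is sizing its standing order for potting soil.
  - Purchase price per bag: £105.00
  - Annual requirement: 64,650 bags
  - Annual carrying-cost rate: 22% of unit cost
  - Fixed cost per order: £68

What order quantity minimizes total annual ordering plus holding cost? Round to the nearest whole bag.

617 bags

H = i·C = 0.22 × £105 = £23.1000 per bag-year
Optimal lot size Q* = (2 × 64,650 × £68 / £23.1)^½ ≈ 616.95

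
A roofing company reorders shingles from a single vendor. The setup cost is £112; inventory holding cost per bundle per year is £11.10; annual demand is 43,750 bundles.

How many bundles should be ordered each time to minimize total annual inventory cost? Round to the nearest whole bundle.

Q* = √(2·D·S / H) = √(2·43,750·112 / 11.1) = √882,882.9 ≈ 939.62

940 bundles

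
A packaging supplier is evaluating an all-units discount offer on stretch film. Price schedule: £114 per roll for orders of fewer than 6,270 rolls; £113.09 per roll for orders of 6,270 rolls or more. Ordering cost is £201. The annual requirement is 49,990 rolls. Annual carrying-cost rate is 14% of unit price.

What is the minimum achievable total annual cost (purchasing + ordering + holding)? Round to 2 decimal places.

£5,704,606.85

H₁ = 14%×£114 = £15.9600;  H₂ = 14%×£113.09 = £15.8326
EOQ₁ = √(2×49,990×201/15.9600) = 1,122.12  (< 6,270, feasible at tier 1)
EOQ₂ = √(2×49,990×201/15.8326) = 1,126.62  (< 6,270 → use Q = 6,270 at tier-2 price)
TC(tier 1 (EOQ₁), Q≈1,122.1) = £5,716,768.99
TC(tier 2, Q≈6,270.0) = £5,704,606.85
Minimum at tier 2: £5,704,606.85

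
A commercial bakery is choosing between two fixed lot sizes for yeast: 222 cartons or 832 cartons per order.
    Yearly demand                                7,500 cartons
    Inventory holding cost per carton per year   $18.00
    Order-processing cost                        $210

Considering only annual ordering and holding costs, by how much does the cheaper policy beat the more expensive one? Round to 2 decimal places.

$288.43

Annual cost at Q: ordering D·S/Q plus holding Q·H/2.
TC(222) = (7,500/222)×210 + (222/2)×18 = $9,092.59
TC(832) = (7,500/832)×210 + (832/2)×18 = $9,381.03
Lots of 222 are cheaper by $288.43.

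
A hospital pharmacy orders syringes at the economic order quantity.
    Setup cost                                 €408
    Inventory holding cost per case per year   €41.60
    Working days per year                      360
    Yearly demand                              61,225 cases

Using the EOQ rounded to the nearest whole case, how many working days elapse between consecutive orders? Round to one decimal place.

6.4 days

Q* = √(2·D·S / H) = √(2·61,225·408 / 41.6) = √1,200,951.9 ≈ 1,095.88 → Q = 1,096 cases
Cycle time = (working days × Q)/D = (360 × 1,096) / 61,225 = 6.444 days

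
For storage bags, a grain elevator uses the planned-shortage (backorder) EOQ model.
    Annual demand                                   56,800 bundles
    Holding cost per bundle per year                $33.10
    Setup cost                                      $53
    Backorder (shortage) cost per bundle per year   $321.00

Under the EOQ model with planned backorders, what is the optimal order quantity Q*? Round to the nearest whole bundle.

448 bundles

Q* = √(2DS/H) · √((H + b)/b)
   = √(2 × 56,800 × 53 / 33.1) · √((33.1 + 321) / 321)
   = 426.494 × 1.0503 ≈ 447.94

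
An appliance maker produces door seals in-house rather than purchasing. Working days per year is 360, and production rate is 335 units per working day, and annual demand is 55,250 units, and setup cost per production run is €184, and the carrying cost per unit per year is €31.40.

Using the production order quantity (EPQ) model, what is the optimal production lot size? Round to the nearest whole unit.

d = 55,250/360 = 153.4722 units/day;  effective holding cost H(1 − d/p) = 31.4·(1 − 153.4722/335) = 17.01484
Q* = √(2DS / H_eff) = √(2·55,250·184 / 17.01484) ≈ 1,093.14

1,093 units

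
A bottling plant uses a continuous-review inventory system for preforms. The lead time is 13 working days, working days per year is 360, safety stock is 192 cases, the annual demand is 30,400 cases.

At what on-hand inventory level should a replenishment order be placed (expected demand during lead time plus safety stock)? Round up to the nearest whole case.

1,290 cases

Daily demand d = 30,400 / 360 = 84.444 cases/day
Demand during lead time = 84.444 × 13 = 1,097.78
Reorder point = 1,097.78 + 192 = 1,289.78 → round up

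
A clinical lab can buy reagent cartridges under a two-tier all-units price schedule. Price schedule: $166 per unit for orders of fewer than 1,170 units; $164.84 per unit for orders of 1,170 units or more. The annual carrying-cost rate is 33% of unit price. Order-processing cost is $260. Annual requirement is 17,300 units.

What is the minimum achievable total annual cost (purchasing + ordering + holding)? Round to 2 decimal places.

H₁ = 33%×$166 = $54.7800;  H₂ = 33%×$164.84 = $54.3972
EOQ₁ = √(2×17,300×260/54.7800) = 405.24  (< 1,170, feasible at tier 1)
EOQ₂ = √(2×17,300×260/54.3972) = 406.66  (< 1,170 → use Q = 1,170 at tier-2 price)
TC(tier 1 (EOQ₁), Q≈405.2) = $2,893,999.12
TC(tier 2, Q≈1,170.0) = $2,887,398.81
Minimum at tier 2: $2,887,398.81

$2,887,398.81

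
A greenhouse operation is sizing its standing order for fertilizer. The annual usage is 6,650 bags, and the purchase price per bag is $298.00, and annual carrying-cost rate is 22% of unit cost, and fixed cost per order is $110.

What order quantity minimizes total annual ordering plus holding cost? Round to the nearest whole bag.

H = i·C = 0.22 × $298 = $65.5600 per bag-year
EOQ = √(2DS/H) = √(2 × 6,650 × 110 / 65.56)
    = √(22,315.44) ≈ 149.38

149 bags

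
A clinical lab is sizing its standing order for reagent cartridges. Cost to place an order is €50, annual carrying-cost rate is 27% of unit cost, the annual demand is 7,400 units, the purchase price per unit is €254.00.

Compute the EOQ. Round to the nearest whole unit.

104 units

Carrying cost H = €254 × 27% = €68.5800/unit/yr
EOQ = √(2DS/H) = √(2 × 7,400 × 50 / 68.58)
    = √(10,790.32) ≈ 103.88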